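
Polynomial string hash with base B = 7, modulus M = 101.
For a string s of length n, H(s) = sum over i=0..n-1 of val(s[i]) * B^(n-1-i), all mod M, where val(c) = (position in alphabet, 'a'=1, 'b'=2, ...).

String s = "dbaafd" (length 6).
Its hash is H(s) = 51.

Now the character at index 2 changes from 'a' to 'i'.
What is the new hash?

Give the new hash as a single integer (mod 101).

Answer: 68

Derivation:
val('a') = 1, val('i') = 9
Position k = 2, exponent = n-1-k = 3
B^3 mod M = 7^3 mod 101 = 40
Delta = (9 - 1) * 40 mod 101 = 17
New hash = (51 + 17) mod 101 = 68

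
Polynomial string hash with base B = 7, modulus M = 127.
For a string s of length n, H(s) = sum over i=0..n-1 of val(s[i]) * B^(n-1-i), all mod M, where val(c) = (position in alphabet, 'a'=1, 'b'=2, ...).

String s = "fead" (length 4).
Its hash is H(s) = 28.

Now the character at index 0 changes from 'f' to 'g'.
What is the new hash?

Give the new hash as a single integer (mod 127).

Answer: 117

Derivation:
val('f') = 6, val('g') = 7
Position k = 0, exponent = n-1-k = 3
B^3 mod M = 7^3 mod 127 = 89
Delta = (7 - 6) * 89 mod 127 = 89
New hash = (28 + 89) mod 127 = 117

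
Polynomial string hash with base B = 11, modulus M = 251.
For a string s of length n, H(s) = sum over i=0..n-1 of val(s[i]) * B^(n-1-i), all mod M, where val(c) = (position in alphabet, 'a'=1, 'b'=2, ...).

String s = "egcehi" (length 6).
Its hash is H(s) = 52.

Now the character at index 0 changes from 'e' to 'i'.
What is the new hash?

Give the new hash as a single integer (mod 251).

Answer: 190

Derivation:
val('e') = 5, val('i') = 9
Position k = 0, exponent = n-1-k = 5
B^5 mod M = 11^5 mod 251 = 160
Delta = (9 - 5) * 160 mod 251 = 138
New hash = (52 + 138) mod 251 = 190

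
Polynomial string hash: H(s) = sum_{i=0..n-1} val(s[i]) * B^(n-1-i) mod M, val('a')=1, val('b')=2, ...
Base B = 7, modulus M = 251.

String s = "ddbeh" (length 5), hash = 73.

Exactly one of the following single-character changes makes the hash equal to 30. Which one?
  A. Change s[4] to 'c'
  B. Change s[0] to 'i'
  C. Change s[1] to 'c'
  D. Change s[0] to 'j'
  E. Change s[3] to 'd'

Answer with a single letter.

Option A: s[4]='h'->'c', delta=(3-8)*7^0 mod 251 = 246, hash=73+246 mod 251 = 68
Option B: s[0]='d'->'i', delta=(9-4)*7^4 mod 251 = 208, hash=73+208 mod 251 = 30 <-- target
Option C: s[1]='d'->'c', delta=(3-4)*7^3 mod 251 = 159, hash=73+159 mod 251 = 232
Option D: s[0]='d'->'j', delta=(10-4)*7^4 mod 251 = 99, hash=73+99 mod 251 = 172
Option E: s[3]='e'->'d', delta=(4-5)*7^1 mod 251 = 244, hash=73+244 mod 251 = 66

Answer: B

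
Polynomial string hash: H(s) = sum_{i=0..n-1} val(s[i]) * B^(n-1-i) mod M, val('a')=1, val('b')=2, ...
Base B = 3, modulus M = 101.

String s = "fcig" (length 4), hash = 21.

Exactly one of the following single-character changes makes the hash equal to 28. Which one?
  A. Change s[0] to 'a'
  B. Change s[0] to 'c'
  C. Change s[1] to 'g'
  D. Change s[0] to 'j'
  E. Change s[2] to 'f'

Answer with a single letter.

Option A: s[0]='f'->'a', delta=(1-6)*3^3 mod 101 = 67, hash=21+67 mod 101 = 88
Option B: s[0]='f'->'c', delta=(3-6)*3^3 mod 101 = 20, hash=21+20 mod 101 = 41
Option C: s[1]='c'->'g', delta=(7-3)*3^2 mod 101 = 36, hash=21+36 mod 101 = 57
Option D: s[0]='f'->'j', delta=(10-6)*3^3 mod 101 = 7, hash=21+7 mod 101 = 28 <-- target
Option E: s[2]='i'->'f', delta=(6-9)*3^1 mod 101 = 92, hash=21+92 mod 101 = 12

Answer: D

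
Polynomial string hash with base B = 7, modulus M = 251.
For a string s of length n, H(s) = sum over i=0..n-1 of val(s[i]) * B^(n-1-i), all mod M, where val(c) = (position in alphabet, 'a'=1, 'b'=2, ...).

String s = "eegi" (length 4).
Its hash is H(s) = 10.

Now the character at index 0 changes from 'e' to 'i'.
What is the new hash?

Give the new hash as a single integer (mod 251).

val('e') = 5, val('i') = 9
Position k = 0, exponent = n-1-k = 3
B^3 mod M = 7^3 mod 251 = 92
Delta = (9 - 5) * 92 mod 251 = 117
New hash = (10 + 117) mod 251 = 127

Answer: 127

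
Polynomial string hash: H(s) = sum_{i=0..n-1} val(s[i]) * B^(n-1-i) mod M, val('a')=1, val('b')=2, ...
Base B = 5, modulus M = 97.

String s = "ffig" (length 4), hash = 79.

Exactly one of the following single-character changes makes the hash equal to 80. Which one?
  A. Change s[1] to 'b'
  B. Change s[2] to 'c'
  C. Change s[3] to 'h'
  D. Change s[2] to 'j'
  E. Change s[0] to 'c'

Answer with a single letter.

Option A: s[1]='f'->'b', delta=(2-6)*5^2 mod 97 = 94, hash=79+94 mod 97 = 76
Option B: s[2]='i'->'c', delta=(3-9)*5^1 mod 97 = 67, hash=79+67 mod 97 = 49
Option C: s[3]='g'->'h', delta=(8-7)*5^0 mod 97 = 1, hash=79+1 mod 97 = 80 <-- target
Option D: s[2]='i'->'j', delta=(10-9)*5^1 mod 97 = 5, hash=79+5 mod 97 = 84
Option E: s[0]='f'->'c', delta=(3-6)*5^3 mod 97 = 13, hash=79+13 mod 97 = 92

Answer: C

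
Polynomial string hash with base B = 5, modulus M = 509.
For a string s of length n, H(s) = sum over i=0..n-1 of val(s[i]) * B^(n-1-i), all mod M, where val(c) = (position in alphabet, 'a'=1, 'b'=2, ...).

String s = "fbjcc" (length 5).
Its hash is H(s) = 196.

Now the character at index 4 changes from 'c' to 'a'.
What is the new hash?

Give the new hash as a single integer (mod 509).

Answer: 194

Derivation:
val('c') = 3, val('a') = 1
Position k = 4, exponent = n-1-k = 0
B^0 mod M = 5^0 mod 509 = 1
Delta = (1 - 3) * 1 mod 509 = 507
New hash = (196 + 507) mod 509 = 194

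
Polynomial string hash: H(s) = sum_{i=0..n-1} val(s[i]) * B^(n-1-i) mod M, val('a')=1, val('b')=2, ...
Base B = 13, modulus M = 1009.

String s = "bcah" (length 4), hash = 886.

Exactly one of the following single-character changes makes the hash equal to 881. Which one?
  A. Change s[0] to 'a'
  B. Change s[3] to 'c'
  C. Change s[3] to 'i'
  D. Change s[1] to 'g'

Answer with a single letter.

Option A: s[0]='b'->'a', delta=(1-2)*13^3 mod 1009 = 830, hash=886+830 mod 1009 = 707
Option B: s[3]='h'->'c', delta=(3-8)*13^0 mod 1009 = 1004, hash=886+1004 mod 1009 = 881 <-- target
Option C: s[3]='h'->'i', delta=(9-8)*13^0 mod 1009 = 1, hash=886+1 mod 1009 = 887
Option D: s[1]='c'->'g', delta=(7-3)*13^2 mod 1009 = 676, hash=886+676 mod 1009 = 553

Answer: B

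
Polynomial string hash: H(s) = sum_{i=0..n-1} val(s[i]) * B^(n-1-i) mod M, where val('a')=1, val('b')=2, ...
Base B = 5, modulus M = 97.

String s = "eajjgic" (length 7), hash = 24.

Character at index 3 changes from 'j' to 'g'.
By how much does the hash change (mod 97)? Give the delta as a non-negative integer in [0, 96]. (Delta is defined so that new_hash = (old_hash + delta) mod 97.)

Delta formula: (val(new) - val(old)) * B^(n-1-k) mod M
  val('g') - val('j') = 7 - 10 = -3
  B^(n-1-k) = 5^3 mod 97 = 28
  Delta = -3 * 28 mod 97 = 13

Answer: 13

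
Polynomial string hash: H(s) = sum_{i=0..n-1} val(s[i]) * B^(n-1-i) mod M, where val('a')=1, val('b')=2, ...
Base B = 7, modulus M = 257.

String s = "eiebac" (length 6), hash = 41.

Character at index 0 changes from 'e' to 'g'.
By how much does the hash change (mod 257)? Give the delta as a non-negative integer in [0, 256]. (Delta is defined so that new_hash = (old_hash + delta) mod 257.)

Answer: 204

Derivation:
Delta formula: (val(new) - val(old)) * B^(n-1-k) mod M
  val('g') - val('e') = 7 - 5 = 2
  B^(n-1-k) = 7^5 mod 257 = 102
  Delta = 2 * 102 mod 257 = 204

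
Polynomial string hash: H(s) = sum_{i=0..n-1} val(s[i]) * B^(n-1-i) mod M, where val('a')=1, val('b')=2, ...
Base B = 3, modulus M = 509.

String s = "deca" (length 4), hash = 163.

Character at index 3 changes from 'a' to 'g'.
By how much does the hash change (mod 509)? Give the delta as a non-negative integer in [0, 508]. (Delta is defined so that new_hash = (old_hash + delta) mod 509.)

Answer: 6

Derivation:
Delta formula: (val(new) - val(old)) * B^(n-1-k) mod M
  val('g') - val('a') = 7 - 1 = 6
  B^(n-1-k) = 3^0 mod 509 = 1
  Delta = 6 * 1 mod 509 = 6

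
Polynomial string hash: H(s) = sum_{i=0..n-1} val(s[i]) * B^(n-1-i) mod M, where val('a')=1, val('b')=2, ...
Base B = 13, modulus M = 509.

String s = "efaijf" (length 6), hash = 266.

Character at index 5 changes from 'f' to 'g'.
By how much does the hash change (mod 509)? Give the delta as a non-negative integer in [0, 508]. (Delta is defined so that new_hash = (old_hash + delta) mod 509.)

Answer: 1

Derivation:
Delta formula: (val(new) - val(old)) * B^(n-1-k) mod M
  val('g') - val('f') = 7 - 6 = 1
  B^(n-1-k) = 13^0 mod 509 = 1
  Delta = 1 * 1 mod 509 = 1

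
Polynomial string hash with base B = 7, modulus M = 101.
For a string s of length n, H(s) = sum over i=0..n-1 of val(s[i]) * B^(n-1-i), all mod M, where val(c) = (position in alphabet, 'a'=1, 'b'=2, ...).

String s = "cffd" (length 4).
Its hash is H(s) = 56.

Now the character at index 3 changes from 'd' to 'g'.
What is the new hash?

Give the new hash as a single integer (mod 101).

Answer: 59

Derivation:
val('d') = 4, val('g') = 7
Position k = 3, exponent = n-1-k = 0
B^0 mod M = 7^0 mod 101 = 1
Delta = (7 - 4) * 1 mod 101 = 3
New hash = (56 + 3) mod 101 = 59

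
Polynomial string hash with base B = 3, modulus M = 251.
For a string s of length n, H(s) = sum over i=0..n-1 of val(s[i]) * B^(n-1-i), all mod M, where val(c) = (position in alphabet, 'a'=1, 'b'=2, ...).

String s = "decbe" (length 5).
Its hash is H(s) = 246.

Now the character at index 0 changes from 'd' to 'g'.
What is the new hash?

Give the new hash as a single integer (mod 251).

val('d') = 4, val('g') = 7
Position k = 0, exponent = n-1-k = 4
B^4 mod M = 3^4 mod 251 = 81
Delta = (7 - 4) * 81 mod 251 = 243
New hash = (246 + 243) mod 251 = 238

Answer: 238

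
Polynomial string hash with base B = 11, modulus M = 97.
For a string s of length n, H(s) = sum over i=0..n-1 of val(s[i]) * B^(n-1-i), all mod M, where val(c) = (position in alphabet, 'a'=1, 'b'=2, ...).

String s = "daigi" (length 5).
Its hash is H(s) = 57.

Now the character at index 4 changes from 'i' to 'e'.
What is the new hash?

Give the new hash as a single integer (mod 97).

Answer: 53

Derivation:
val('i') = 9, val('e') = 5
Position k = 4, exponent = n-1-k = 0
B^0 mod M = 11^0 mod 97 = 1
Delta = (5 - 9) * 1 mod 97 = 93
New hash = (57 + 93) mod 97 = 53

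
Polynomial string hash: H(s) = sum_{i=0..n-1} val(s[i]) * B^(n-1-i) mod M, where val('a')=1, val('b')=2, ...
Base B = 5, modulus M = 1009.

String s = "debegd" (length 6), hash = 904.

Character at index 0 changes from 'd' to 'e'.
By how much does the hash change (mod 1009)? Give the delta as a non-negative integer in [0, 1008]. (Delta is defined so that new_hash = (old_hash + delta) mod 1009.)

Answer: 98

Derivation:
Delta formula: (val(new) - val(old)) * B^(n-1-k) mod M
  val('e') - val('d') = 5 - 4 = 1
  B^(n-1-k) = 5^5 mod 1009 = 98
  Delta = 1 * 98 mod 1009 = 98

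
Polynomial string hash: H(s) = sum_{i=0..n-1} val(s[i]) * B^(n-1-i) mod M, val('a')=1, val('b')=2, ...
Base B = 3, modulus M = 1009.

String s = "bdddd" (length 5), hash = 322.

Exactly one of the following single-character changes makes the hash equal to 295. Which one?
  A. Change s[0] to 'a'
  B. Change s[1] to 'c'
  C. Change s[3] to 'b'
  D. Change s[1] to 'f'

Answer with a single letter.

Option A: s[0]='b'->'a', delta=(1-2)*3^4 mod 1009 = 928, hash=322+928 mod 1009 = 241
Option B: s[1]='d'->'c', delta=(3-4)*3^3 mod 1009 = 982, hash=322+982 mod 1009 = 295 <-- target
Option C: s[3]='d'->'b', delta=(2-4)*3^1 mod 1009 = 1003, hash=322+1003 mod 1009 = 316
Option D: s[1]='d'->'f', delta=(6-4)*3^3 mod 1009 = 54, hash=322+54 mod 1009 = 376

Answer: B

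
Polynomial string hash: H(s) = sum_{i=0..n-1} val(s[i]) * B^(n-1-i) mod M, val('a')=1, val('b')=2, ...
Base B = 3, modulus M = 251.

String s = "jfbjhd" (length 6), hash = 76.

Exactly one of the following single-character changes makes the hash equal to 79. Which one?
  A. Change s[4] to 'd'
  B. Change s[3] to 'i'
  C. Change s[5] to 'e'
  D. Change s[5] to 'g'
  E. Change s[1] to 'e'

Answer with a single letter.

Option A: s[4]='h'->'d', delta=(4-8)*3^1 mod 251 = 239, hash=76+239 mod 251 = 64
Option B: s[3]='j'->'i', delta=(9-10)*3^2 mod 251 = 242, hash=76+242 mod 251 = 67
Option C: s[5]='d'->'e', delta=(5-4)*3^0 mod 251 = 1, hash=76+1 mod 251 = 77
Option D: s[5]='d'->'g', delta=(7-4)*3^0 mod 251 = 3, hash=76+3 mod 251 = 79 <-- target
Option E: s[1]='f'->'e', delta=(5-6)*3^4 mod 251 = 170, hash=76+170 mod 251 = 246

Answer: D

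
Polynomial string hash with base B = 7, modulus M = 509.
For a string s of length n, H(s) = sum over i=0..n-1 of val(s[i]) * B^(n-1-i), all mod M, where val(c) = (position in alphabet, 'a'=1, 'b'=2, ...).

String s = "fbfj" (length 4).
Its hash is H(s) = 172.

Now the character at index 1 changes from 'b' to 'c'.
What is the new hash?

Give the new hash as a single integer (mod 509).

Answer: 221

Derivation:
val('b') = 2, val('c') = 3
Position k = 1, exponent = n-1-k = 2
B^2 mod M = 7^2 mod 509 = 49
Delta = (3 - 2) * 49 mod 509 = 49
New hash = (172 + 49) mod 509 = 221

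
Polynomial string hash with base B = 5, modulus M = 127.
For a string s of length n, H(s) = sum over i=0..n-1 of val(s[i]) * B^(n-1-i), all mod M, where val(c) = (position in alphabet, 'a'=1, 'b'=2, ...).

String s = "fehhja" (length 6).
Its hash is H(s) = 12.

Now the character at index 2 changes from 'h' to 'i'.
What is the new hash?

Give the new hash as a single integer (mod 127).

val('h') = 8, val('i') = 9
Position k = 2, exponent = n-1-k = 3
B^3 mod M = 5^3 mod 127 = 125
Delta = (9 - 8) * 125 mod 127 = 125
New hash = (12 + 125) mod 127 = 10

Answer: 10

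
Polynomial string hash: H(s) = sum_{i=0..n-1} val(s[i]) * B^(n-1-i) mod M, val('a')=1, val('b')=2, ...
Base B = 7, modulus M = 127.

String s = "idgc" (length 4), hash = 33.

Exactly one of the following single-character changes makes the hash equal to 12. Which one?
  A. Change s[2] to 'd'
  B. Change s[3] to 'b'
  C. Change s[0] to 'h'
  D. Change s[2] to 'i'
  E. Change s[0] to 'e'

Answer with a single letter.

Answer: A

Derivation:
Option A: s[2]='g'->'d', delta=(4-7)*7^1 mod 127 = 106, hash=33+106 mod 127 = 12 <-- target
Option B: s[3]='c'->'b', delta=(2-3)*7^0 mod 127 = 126, hash=33+126 mod 127 = 32
Option C: s[0]='i'->'h', delta=(8-9)*7^3 mod 127 = 38, hash=33+38 mod 127 = 71
Option D: s[2]='g'->'i', delta=(9-7)*7^1 mod 127 = 14, hash=33+14 mod 127 = 47
Option E: s[0]='i'->'e', delta=(5-9)*7^3 mod 127 = 25, hash=33+25 mod 127 = 58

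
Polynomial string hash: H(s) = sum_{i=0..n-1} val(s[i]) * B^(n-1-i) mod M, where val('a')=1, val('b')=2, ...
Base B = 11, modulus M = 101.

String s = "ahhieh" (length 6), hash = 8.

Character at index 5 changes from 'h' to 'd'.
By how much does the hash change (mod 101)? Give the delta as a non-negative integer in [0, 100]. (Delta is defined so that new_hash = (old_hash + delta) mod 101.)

Delta formula: (val(new) - val(old)) * B^(n-1-k) mod M
  val('d') - val('h') = 4 - 8 = -4
  B^(n-1-k) = 11^0 mod 101 = 1
  Delta = -4 * 1 mod 101 = 97

Answer: 97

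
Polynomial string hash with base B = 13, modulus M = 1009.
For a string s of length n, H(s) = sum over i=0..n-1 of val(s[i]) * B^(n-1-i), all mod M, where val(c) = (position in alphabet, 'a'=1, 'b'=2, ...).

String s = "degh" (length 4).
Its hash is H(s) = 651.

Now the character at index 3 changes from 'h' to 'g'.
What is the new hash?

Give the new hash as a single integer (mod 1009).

val('h') = 8, val('g') = 7
Position k = 3, exponent = n-1-k = 0
B^0 mod M = 13^0 mod 1009 = 1
Delta = (7 - 8) * 1 mod 1009 = 1008
New hash = (651 + 1008) mod 1009 = 650

Answer: 650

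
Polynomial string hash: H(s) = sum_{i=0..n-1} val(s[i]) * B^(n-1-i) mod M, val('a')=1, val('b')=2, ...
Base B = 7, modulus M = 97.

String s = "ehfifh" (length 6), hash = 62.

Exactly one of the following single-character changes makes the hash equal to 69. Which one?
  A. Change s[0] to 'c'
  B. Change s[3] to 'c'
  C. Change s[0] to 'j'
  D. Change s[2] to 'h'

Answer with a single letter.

Option A: s[0]='e'->'c', delta=(3-5)*7^5 mod 97 = 45, hash=62+45 mod 97 = 10
Option B: s[3]='i'->'c', delta=(3-9)*7^2 mod 97 = 94, hash=62+94 mod 97 = 59
Option C: s[0]='e'->'j', delta=(10-5)*7^5 mod 97 = 33, hash=62+33 mod 97 = 95
Option D: s[2]='f'->'h', delta=(8-6)*7^3 mod 97 = 7, hash=62+7 mod 97 = 69 <-- target

Answer: D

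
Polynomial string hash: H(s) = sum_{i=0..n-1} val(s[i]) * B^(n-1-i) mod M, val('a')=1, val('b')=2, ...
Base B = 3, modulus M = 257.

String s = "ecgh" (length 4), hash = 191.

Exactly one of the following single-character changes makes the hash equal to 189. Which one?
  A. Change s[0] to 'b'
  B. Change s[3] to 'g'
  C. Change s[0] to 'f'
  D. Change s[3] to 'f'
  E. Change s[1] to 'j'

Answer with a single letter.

Answer: D

Derivation:
Option A: s[0]='e'->'b', delta=(2-5)*3^3 mod 257 = 176, hash=191+176 mod 257 = 110
Option B: s[3]='h'->'g', delta=(7-8)*3^0 mod 257 = 256, hash=191+256 mod 257 = 190
Option C: s[0]='e'->'f', delta=(6-5)*3^3 mod 257 = 27, hash=191+27 mod 257 = 218
Option D: s[3]='h'->'f', delta=(6-8)*3^0 mod 257 = 255, hash=191+255 mod 257 = 189 <-- target
Option E: s[1]='c'->'j', delta=(10-3)*3^2 mod 257 = 63, hash=191+63 mod 257 = 254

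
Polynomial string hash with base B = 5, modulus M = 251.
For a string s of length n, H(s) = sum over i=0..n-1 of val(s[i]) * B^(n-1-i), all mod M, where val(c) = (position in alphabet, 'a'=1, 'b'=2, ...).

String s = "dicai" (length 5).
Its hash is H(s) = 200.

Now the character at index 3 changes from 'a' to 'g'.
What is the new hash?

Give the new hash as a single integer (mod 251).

Answer: 230

Derivation:
val('a') = 1, val('g') = 7
Position k = 3, exponent = n-1-k = 1
B^1 mod M = 5^1 mod 251 = 5
Delta = (7 - 1) * 5 mod 251 = 30
New hash = (200 + 30) mod 251 = 230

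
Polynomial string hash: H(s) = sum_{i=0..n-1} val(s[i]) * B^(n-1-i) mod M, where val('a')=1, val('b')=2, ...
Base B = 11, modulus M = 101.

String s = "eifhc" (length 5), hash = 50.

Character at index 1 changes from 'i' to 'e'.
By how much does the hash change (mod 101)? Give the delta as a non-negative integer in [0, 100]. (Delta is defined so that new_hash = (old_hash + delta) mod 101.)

Delta formula: (val(new) - val(old)) * B^(n-1-k) mod M
  val('e') - val('i') = 5 - 9 = -4
  B^(n-1-k) = 11^3 mod 101 = 18
  Delta = -4 * 18 mod 101 = 29

Answer: 29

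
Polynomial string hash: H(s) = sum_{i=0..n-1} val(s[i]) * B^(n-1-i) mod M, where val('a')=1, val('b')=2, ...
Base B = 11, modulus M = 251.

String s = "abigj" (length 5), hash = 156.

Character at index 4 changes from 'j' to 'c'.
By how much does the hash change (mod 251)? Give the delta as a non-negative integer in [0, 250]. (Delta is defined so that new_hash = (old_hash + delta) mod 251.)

Delta formula: (val(new) - val(old)) * B^(n-1-k) mod M
  val('c') - val('j') = 3 - 10 = -7
  B^(n-1-k) = 11^0 mod 251 = 1
  Delta = -7 * 1 mod 251 = 244

Answer: 244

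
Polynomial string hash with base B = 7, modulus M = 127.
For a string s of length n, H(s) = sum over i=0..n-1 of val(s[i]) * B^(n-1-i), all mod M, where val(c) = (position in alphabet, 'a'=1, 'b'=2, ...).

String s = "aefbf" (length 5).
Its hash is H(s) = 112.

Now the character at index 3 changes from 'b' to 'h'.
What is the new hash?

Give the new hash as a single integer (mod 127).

Answer: 27

Derivation:
val('b') = 2, val('h') = 8
Position k = 3, exponent = n-1-k = 1
B^1 mod M = 7^1 mod 127 = 7
Delta = (8 - 2) * 7 mod 127 = 42
New hash = (112 + 42) mod 127 = 27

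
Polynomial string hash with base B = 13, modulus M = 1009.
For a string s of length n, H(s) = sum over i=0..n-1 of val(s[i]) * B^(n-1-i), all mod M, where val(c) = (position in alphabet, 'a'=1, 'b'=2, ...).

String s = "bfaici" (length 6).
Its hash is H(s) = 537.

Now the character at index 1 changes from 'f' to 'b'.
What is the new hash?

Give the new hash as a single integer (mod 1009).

val('f') = 6, val('b') = 2
Position k = 1, exponent = n-1-k = 4
B^4 mod M = 13^4 mod 1009 = 309
Delta = (2 - 6) * 309 mod 1009 = 782
New hash = (537 + 782) mod 1009 = 310

Answer: 310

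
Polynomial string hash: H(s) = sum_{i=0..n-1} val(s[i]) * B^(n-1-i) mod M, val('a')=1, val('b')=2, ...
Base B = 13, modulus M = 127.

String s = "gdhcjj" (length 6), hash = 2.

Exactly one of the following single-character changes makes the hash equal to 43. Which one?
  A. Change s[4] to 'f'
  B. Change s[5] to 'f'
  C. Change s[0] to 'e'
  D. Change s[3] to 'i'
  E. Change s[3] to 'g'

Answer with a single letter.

Answer: E

Derivation:
Option A: s[4]='j'->'f', delta=(6-10)*13^1 mod 127 = 75, hash=2+75 mod 127 = 77
Option B: s[5]='j'->'f', delta=(6-10)*13^0 mod 127 = 123, hash=2+123 mod 127 = 125
Option C: s[0]='g'->'e', delta=(5-7)*13^5 mod 127 = 110, hash=2+110 mod 127 = 112
Option D: s[3]='c'->'i', delta=(9-3)*13^2 mod 127 = 125, hash=2+125 mod 127 = 0
Option E: s[3]='c'->'g', delta=(7-3)*13^2 mod 127 = 41, hash=2+41 mod 127 = 43 <-- target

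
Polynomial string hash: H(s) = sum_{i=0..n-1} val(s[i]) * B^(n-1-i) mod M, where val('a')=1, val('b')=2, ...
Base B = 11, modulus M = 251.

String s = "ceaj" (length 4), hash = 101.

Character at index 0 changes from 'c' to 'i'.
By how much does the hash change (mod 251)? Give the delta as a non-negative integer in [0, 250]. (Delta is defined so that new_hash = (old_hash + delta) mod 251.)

Answer: 205

Derivation:
Delta formula: (val(new) - val(old)) * B^(n-1-k) mod M
  val('i') - val('c') = 9 - 3 = 6
  B^(n-1-k) = 11^3 mod 251 = 76
  Delta = 6 * 76 mod 251 = 205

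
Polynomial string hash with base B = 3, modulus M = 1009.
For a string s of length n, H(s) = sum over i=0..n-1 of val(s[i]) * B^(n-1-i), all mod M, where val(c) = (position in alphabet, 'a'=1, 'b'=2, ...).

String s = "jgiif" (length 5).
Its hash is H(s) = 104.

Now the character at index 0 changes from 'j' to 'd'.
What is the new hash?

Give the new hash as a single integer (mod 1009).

val('j') = 10, val('d') = 4
Position k = 0, exponent = n-1-k = 4
B^4 mod M = 3^4 mod 1009 = 81
Delta = (4 - 10) * 81 mod 1009 = 523
New hash = (104 + 523) mod 1009 = 627

Answer: 627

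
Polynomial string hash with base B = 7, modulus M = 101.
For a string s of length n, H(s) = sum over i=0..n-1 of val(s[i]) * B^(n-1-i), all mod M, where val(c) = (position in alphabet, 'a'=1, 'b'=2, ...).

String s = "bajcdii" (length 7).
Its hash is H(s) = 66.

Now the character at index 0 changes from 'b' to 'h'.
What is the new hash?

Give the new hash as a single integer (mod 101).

Answer: 71

Derivation:
val('b') = 2, val('h') = 8
Position k = 0, exponent = n-1-k = 6
B^6 mod M = 7^6 mod 101 = 85
Delta = (8 - 2) * 85 mod 101 = 5
New hash = (66 + 5) mod 101 = 71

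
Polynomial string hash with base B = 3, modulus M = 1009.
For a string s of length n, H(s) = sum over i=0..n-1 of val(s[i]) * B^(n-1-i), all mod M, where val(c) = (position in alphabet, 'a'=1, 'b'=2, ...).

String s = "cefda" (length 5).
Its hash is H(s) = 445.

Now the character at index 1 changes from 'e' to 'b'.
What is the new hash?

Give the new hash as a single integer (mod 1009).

val('e') = 5, val('b') = 2
Position k = 1, exponent = n-1-k = 3
B^3 mod M = 3^3 mod 1009 = 27
Delta = (2 - 5) * 27 mod 1009 = 928
New hash = (445 + 928) mod 1009 = 364

Answer: 364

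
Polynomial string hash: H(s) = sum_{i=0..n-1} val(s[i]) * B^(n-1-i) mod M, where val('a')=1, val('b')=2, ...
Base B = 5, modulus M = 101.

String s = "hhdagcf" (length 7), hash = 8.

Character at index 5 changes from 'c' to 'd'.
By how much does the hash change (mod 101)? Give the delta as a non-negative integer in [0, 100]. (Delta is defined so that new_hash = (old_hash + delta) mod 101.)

Delta formula: (val(new) - val(old)) * B^(n-1-k) mod M
  val('d') - val('c') = 4 - 3 = 1
  B^(n-1-k) = 5^1 mod 101 = 5
  Delta = 1 * 5 mod 101 = 5

Answer: 5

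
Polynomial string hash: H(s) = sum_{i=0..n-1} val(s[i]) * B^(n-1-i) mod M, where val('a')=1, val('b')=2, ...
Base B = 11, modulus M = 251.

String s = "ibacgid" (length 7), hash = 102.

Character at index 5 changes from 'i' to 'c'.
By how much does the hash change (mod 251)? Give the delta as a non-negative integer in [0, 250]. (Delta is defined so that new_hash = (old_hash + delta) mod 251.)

Answer: 185

Derivation:
Delta formula: (val(new) - val(old)) * B^(n-1-k) mod M
  val('c') - val('i') = 3 - 9 = -6
  B^(n-1-k) = 11^1 mod 251 = 11
  Delta = -6 * 11 mod 251 = 185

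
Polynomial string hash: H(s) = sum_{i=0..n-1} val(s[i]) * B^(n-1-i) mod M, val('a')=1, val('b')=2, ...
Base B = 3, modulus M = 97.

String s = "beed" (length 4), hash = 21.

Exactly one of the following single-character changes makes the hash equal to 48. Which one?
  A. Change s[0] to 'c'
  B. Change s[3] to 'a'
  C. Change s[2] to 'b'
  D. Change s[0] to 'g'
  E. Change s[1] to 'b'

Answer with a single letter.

Answer: A

Derivation:
Option A: s[0]='b'->'c', delta=(3-2)*3^3 mod 97 = 27, hash=21+27 mod 97 = 48 <-- target
Option B: s[3]='d'->'a', delta=(1-4)*3^0 mod 97 = 94, hash=21+94 mod 97 = 18
Option C: s[2]='e'->'b', delta=(2-5)*3^1 mod 97 = 88, hash=21+88 mod 97 = 12
Option D: s[0]='b'->'g', delta=(7-2)*3^3 mod 97 = 38, hash=21+38 mod 97 = 59
Option E: s[1]='e'->'b', delta=(2-5)*3^2 mod 97 = 70, hash=21+70 mod 97 = 91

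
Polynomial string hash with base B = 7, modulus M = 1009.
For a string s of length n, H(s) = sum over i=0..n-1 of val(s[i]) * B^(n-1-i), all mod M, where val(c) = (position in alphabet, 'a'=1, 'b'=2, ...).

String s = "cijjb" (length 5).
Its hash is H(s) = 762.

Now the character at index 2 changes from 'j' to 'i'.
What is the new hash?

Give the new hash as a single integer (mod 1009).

Answer: 713

Derivation:
val('j') = 10, val('i') = 9
Position k = 2, exponent = n-1-k = 2
B^2 mod M = 7^2 mod 1009 = 49
Delta = (9 - 10) * 49 mod 1009 = 960
New hash = (762 + 960) mod 1009 = 713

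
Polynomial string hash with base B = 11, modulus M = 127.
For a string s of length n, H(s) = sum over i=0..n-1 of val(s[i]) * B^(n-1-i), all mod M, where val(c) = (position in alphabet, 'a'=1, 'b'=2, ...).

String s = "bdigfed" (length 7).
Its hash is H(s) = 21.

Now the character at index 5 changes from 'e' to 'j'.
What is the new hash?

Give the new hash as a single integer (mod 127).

Answer: 76

Derivation:
val('e') = 5, val('j') = 10
Position k = 5, exponent = n-1-k = 1
B^1 mod M = 11^1 mod 127 = 11
Delta = (10 - 5) * 11 mod 127 = 55
New hash = (21 + 55) mod 127 = 76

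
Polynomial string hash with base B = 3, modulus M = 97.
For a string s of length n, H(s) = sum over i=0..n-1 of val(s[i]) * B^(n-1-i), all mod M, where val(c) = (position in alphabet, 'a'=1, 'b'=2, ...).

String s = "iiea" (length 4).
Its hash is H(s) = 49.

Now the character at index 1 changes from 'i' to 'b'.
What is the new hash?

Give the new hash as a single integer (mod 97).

val('i') = 9, val('b') = 2
Position k = 1, exponent = n-1-k = 2
B^2 mod M = 3^2 mod 97 = 9
Delta = (2 - 9) * 9 mod 97 = 34
New hash = (49 + 34) mod 97 = 83

Answer: 83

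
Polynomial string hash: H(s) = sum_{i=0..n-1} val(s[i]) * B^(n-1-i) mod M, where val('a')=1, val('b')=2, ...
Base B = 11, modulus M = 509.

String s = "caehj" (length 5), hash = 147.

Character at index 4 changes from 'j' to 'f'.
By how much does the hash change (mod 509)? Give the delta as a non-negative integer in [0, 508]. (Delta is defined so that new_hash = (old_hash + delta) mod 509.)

Answer: 505

Derivation:
Delta formula: (val(new) - val(old)) * B^(n-1-k) mod M
  val('f') - val('j') = 6 - 10 = -4
  B^(n-1-k) = 11^0 mod 509 = 1
  Delta = -4 * 1 mod 509 = 505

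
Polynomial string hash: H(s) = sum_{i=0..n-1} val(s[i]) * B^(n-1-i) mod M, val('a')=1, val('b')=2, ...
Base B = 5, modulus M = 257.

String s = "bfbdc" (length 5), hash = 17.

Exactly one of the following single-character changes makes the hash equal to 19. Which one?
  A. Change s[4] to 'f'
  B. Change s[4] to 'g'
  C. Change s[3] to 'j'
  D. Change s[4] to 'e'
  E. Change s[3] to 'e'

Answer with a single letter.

Option A: s[4]='c'->'f', delta=(6-3)*5^0 mod 257 = 3, hash=17+3 mod 257 = 20
Option B: s[4]='c'->'g', delta=(7-3)*5^0 mod 257 = 4, hash=17+4 mod 257 = 21
Option C: s[3]='d'->'j', delta=(10-4)*5^1 mod 257 = 30, hash=17+30 mod 257 = 47
Option D: s[4]='c'->'e', delta=(5-3)*5^0 mod 257 = 2, hash=17+2 mod 257 = 19 <-- target
Option E: s[3]='d'->'e', delta=(5-4)*5^1 mod 257 = 5, hash=17+5 mod 257 = 22

Answer: D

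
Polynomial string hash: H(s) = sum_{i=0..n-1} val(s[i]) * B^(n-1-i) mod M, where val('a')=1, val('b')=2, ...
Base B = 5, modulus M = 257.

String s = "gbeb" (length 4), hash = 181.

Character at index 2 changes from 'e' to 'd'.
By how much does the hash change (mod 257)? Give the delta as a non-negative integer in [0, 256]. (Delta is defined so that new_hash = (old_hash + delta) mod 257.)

Answer: 252

Derivation:
Delta formula: (val(new) - val(old)) * B^(n-1-k) mod M
  val('d') - val('e') = 4 - 5 = -1
  B^(n-1-k) = 5^1 mod 257 = 5
  Delta = -1 * 5 mod 257 = 252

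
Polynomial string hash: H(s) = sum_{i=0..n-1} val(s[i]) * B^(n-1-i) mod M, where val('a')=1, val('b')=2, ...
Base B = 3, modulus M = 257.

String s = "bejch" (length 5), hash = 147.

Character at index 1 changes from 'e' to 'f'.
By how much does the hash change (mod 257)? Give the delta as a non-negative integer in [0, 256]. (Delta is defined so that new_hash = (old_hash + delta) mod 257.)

Answer: 27

Derivation:
Delta formula: (val(new) - val(old)) * B^(n-1-k) mod M
  val('f') - val('e') = 6 - 5 = 1
  B^(n-1-k) = 3^3 mod 257 = 27
  Delta = 1 * 27 mod 257 = 27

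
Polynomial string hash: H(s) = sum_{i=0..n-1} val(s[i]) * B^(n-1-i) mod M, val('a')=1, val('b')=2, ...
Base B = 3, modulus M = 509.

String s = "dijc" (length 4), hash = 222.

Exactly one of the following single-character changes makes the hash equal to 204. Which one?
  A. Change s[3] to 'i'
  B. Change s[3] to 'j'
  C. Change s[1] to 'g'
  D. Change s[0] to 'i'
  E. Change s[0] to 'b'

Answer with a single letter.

Answer: C

Derivation:
Option A: s[3]='c'->'i', delta=(9-3)*3^0 mod 509 = 6, hash=222+6 mod 509 = 228
Option B: s[3]='c'->'j', delta=(10-3)*3^0 mod 509 = 7, hash=222+7 mod 509 = 229
Option C: s[1]='i'->'g', delta=(7-9)*3^2 mod 509 = 491, hash=222+491 mod 509 = 204 <-- target
Option D: s[0]='d'->'i', delta=(9-4)*3^3 mod 509 = 135, hash=222+135 mod 509 = 357
Option E: s[0]='d'->'b', delta=(2-4)*3^3 mod 509 = 455, hash=222+455 mod 509 = 168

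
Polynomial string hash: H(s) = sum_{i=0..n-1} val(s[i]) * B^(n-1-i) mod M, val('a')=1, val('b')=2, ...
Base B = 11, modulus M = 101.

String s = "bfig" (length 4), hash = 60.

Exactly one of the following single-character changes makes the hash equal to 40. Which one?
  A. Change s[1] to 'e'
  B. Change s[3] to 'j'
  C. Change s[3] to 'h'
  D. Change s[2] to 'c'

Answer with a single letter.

Option A: s[1]='f'->'e', delta=(5-6)*11^2 mod 101 = 81, hash=60+81 mod 101 = 40 <-- target
Option B: s[3]='g'->'j', delta=(10-7)*11^0 mod 101 = 3, hash=60+3 mod 101 = 63
Option C: s[3]='g'->'h', delta=(8-7)*11^0 mod 101 = 1, hash=60+1 mod 101 = 61
Option D: s[2]='i'->'c', delta=(3-9)*11^1 mod 101 = 35, hash=60+35 mod 101 = 95

Answer: A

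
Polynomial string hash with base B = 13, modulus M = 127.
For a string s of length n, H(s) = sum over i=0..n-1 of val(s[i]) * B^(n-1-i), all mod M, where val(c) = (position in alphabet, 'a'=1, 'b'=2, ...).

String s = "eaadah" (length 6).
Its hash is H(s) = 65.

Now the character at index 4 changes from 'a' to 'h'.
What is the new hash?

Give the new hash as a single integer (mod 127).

Answer: 29

Derivation:
val('a') = 1, val('h') = 8
Position k = 4, exponent = n-1-k = 1
B^1 mod M = 13^1 mod 127 = 13
Delta = (8 - 1) * 13 mod 127 = 91
New hash = (65 + 91) mod 127 = 29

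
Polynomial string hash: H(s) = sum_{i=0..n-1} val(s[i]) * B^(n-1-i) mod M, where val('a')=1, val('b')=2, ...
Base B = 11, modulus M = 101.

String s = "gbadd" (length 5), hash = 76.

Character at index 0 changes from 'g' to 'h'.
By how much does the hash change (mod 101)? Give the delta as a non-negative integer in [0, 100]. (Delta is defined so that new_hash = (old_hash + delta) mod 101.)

Answer: 97

Derivation:
Delta formula: (val(new) - val(old)) * B^(n-1-k) mod M
  val('h') - val('g') = 8 - 7 = 1
  B^(n-1-k) = 11^4 mod 101 = 97
  Delta = 1 * 97 mod 101 = 97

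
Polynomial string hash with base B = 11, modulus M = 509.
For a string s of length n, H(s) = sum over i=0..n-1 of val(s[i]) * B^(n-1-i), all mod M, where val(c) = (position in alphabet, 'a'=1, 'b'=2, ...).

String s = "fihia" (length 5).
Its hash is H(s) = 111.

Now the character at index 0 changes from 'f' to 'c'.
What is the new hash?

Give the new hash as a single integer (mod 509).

Answer: 471

Derivation:
val('f') = 6, val('c') = 3
Position k = 0, exponent = n-1-k = 4
B^4 mod M = 11^4 mod 509 = 389
Delta = (3 - 6) * 389 mod 509 = 360
New hash = (111 + 360) mod 509 = 471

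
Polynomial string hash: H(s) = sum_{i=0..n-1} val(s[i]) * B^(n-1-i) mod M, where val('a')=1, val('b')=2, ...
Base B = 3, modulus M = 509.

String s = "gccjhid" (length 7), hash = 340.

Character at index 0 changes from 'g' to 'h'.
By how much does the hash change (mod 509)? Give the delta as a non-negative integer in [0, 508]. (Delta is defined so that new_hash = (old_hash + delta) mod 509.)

Delta formula: (val(new) - val(old)) * B^(n-1-k) mod M
  val('h') - val('g') = 8 - 7 = 1
  B^(n-1-k) = 3^6 mod 509 = 220
  Delta = 1 * 220 mod 509 = 220

Answer: 220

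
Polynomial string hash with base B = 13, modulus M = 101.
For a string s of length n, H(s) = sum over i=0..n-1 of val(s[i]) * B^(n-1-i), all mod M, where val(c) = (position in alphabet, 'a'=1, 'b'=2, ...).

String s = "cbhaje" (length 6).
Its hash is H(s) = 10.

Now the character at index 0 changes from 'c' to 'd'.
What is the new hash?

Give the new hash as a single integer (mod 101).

Answer: 27

Derivation:
val('c') = 3, val('d') = 4
Position k = 0, exponent = n-1-k = 5
B^5 mod M = 13^5 mod 101 = 17
Delta = (4 - 3) * 17 mod 101 = 17
New hash = (10 + 17) mod 101 = 27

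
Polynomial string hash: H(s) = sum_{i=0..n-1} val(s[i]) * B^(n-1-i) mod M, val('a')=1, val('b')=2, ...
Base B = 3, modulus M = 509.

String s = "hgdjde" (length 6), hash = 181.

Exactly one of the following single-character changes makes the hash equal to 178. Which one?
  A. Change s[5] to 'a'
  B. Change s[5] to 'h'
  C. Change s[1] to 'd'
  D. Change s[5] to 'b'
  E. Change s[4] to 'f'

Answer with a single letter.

Option A: s[5]='e'->'a', delta=(1-5)*3^0 mod 509 = 505, hash=181+505 mod 509 = 177
Option B: s[5]='e'->'h', delta=(8-5)*3^0 mod 509 = 3, hash=181+3 mod 509 = 184
Option C: s[1]='g'->'d', delta=(4-7)*3^4 mod 509 = 266, hash=181+266 mod 509 = 447
Option D: s[5]='e'->'b', delta=(2-5)*3^0 mod 509 = 506, hash=181+506 mod 509 = 178 <-- target
Option E: s[4]='d'->'f', delta=(6-4)*3^1 mod 509 = 6, hash=181+6 mod 509 = 187

Answer: D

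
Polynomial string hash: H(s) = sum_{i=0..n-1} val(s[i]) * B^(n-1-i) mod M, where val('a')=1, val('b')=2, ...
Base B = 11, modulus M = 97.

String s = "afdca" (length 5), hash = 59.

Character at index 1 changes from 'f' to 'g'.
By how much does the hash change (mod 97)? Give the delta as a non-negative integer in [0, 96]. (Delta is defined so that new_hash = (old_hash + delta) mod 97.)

Delta formula: (val(new) - val(old)) * B^(n-1-k) mod M
  val('g') - val('f') = 7 - 6 = 1
  B^(n-1-k) = 11^3 mod 97 = 70
  Delta = 1 * 70 mod 97 = 70

Answer: 70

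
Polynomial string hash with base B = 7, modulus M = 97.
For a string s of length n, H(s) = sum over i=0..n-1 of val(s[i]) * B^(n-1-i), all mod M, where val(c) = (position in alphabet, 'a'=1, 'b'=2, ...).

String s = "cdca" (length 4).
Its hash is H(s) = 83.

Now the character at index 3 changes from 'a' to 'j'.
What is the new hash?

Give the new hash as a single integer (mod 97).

val('a') = 1, val('j') = 10
Position k = 3, exponent = n-1-k = 0
B^0 mod M = 7^0 mod 97 = 1
Delta = (10 - 1) * 1 mod 97 = 9
New hash = (83 + 9) mod 97 = 92

Answer: 92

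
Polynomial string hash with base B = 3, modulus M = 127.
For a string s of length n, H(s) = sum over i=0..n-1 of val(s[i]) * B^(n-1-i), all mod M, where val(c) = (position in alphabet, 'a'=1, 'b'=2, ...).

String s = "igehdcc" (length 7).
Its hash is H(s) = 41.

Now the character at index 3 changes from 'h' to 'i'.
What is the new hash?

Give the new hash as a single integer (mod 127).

Answer: 68

Derivation:
val('h') = 8, val('i') = 9
Position k = 3, exponent = n-1-k = 3
B^3 mod M = 3^3 mod 127 = 27
Delta = (9 - 8) * 27 mod 127 = 27
New hash = (41 + 27) mod 127 = 68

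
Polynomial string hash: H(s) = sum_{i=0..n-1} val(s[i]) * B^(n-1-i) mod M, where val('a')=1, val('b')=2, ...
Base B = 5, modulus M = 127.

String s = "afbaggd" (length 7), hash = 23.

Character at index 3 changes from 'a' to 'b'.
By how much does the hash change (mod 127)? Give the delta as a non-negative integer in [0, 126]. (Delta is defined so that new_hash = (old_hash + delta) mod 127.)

Answer: 125

Derivation:
Delta formula: (val(new) - val(old)) * B^(n-1-k) mod M
  val('b') - val('a') = 2 - 1 = 1
  B^(n-1-k) = 5^3 mod 127 = 125
  Delta = 1 * 125 mod 127 = 125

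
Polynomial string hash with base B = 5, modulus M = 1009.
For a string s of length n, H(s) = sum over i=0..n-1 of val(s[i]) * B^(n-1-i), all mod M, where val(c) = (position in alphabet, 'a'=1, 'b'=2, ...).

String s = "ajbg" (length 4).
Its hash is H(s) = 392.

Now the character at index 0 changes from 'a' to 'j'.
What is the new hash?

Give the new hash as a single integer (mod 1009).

Answer: 508

Derivation:
val('a') = 1, val('j') = 10
Position k = 0, exponent = n-1-k = 3
B^3 mod M = 5^3 mod 1009 = 125
Delta = (10 - 1) * 125 mod 1009 = 116
New hash = (392 + 116) mod 1009 = 508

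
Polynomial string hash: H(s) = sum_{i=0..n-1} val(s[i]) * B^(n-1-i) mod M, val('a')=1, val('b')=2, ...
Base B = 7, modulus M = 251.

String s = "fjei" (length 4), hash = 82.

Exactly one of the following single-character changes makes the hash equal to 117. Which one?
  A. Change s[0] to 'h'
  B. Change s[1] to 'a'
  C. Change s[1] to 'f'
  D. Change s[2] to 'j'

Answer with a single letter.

Option A: s[0]='f'->'h', delta=(8-6)*7^3 mod 251 = 184, hash=82+184 mod 251 = 15
Option B: s[1]='j'->'a', delta=(1-10)*7^2 mod 251 = 61, hash=82+61 mod 251 = 143
Option C: s[1]='j'->'f', delta=(6-10)*7^2 mod 251 = 55, hash=82+55 mod 251 = 137
Option D: s[2]='e'->'j', delta=(10-5)*7^1 mod 251 = 35, hash=82+35 mod 251 = 117 <-- target

Answer: D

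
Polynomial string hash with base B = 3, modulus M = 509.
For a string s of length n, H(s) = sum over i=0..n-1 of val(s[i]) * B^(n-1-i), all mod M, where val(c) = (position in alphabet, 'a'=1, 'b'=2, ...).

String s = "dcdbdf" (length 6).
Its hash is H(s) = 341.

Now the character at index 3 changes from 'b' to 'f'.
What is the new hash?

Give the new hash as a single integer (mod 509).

val('b') = 2, val('f') = 6
Position k = 3, exponent = n-1-k = 2
B^2 mod M = 3^2 mod 509 = 9
Delta = (6 - 2) * 9 mod 509 = 36
New hash = (341 + 36) mod 509 = 377

Answer: 377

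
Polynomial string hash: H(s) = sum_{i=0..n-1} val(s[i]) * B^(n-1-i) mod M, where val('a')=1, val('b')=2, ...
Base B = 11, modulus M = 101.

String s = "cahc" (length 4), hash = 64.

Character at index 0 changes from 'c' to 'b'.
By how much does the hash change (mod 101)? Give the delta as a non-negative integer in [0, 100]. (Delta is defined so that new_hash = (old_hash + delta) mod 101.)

Answer: 83

Derivation:
Delta formula: (val(new) - val(old)) * B^(n-1-k) mod M
  val('b') - val('c') = 2 - 3 = -1
  B^(n-1-k) = 11^3 mod 101 = 18
  Delta = -1 * 18 mod 101 = 83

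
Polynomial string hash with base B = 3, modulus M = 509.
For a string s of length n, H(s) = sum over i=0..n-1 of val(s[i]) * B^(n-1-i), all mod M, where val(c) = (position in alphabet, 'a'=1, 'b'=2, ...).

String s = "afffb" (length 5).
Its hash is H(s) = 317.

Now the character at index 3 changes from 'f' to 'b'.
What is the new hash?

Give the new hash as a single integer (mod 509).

val('f') = 6, val('b') = 2
Position k = 3, exponent = n-1-k = 1
B^1 mod M = 3^1 mod 509 = 3
Delta = (2 - 6) * 3 mod 509 = 497
New hash = (317 + 497) mod 509 = 305

Answer: 305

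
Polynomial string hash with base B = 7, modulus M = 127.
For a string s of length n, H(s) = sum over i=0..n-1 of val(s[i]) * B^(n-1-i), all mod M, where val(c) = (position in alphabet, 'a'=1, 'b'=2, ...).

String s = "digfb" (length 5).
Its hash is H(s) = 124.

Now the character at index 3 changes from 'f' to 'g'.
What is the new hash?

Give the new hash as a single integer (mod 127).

Answer: 4

Derivation:
val('f') = 6, val('g') = 7
Position k = 3, exponent = n-1-k = 1
B^1 mod M = 7^1 mod 127 = 7
Delta = (7 - 6) * 7 mod 127 = 7
New hash = (124 + 7) mod 127 = 4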